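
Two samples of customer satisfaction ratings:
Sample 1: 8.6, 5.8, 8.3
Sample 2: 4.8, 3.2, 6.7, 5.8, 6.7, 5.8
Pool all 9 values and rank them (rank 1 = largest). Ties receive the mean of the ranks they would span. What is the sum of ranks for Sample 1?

Sorted (descending): 8.6, 8.3, 6.7, 6.7, 5.8, 5.8, 5.8, 4.8, 3.2
The 2 values of 6.7 occupy positions 3–4 → average rank (3+4)/2 = 3.5.
The 3 values of 5.8 occupy positions 5–7 → average rank 6.
Sample 1 values → pooled ranks: 8.6→1, 5.8→6, 8.3→2
Rank sum = 1 + 6 + 2 = 9

9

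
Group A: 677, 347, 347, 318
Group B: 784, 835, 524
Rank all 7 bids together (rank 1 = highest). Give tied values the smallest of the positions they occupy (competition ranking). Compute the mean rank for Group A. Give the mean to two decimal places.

Sorted (descending): 835, 784, 677, 524, 347, 347, 318
The 2 values of 347 occupy positions 5–6 → each gets rank 5.
Group A values → pooled ranks: 677→3, 347→5, 347→5, 318→7
Mean rank = (3 + 5 + 5 + 7) / 4 = 5.00

5.00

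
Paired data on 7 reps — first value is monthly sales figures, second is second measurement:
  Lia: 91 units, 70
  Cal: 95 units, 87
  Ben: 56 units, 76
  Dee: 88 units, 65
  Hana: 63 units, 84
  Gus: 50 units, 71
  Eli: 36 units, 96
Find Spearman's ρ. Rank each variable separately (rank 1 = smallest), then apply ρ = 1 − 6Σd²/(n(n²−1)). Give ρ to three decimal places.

-0.286

Ranks of variable 1: 6, 7, 3, 5, 4, 2, 1
Ranks of variable 2: 2, 6, 4, 1, 5, 3, 7
d = r₁ − r₂: 4, 1, -1, 4, -1, -1, -6
d²: 16, 1, 1, 16, 1, 1, 36; Σd² = 72
ρ = 1 − 6·72/(7·48) = 1 − 432/336 = -0.286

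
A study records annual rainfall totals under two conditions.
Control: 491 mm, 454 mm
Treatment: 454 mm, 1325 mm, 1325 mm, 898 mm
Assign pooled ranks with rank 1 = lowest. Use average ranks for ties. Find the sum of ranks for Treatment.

16.5

Sorted (ascending): 454, 454, 491, 898, 1325, 1325
The 2 values of 454 occupy positions 1–2 → average rank (1+2)/2 = 1.5.
The 2 values of 1325 occupy positions 5–6 → average rank (5+6)/2 = 5.5.
Treatment values → pooled ranks: 454→1.5, 1325→5.5, 1325→5.5, 898→4
Rank sum = 1.5 + 5.5 + 5.5 + 4 = 16.5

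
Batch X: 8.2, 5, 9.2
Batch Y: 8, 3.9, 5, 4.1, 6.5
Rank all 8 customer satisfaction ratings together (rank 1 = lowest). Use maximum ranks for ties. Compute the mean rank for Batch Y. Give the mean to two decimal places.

Sorted (ascending): 3.9, 4.1, 5, 5, 6.5, 8, 8.2, 9.2
The 2 values of 5 occupy positions 3–4 → each gets rank 4.
Batch Y values → pooled ranks: 8→6, 3.9→1, 5→4, 4.1→2, 6.5→5
Mean rank = (6 + 1 + 4 + 2 + 5) / 5 = 3.60

3.60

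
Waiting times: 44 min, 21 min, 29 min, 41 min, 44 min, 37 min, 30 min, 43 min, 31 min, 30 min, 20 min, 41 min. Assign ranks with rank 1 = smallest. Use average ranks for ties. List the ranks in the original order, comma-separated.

11.5, 2, 3, 8.5, 11.5, 7, 4.5, 10, 6, 4.5, 1, 8.5

Sorted (ascending): 20, 21, 29, 30, 30, 31, 37, 41, 41, 43, 44, 44
The 2 values of 30 occupy positions 4–5 → average rank (4+5)/2 = 4.5.
The 2 values of 41 occupy positions 8–9 → average rank (8+9)/2 = 8.5.
The 2 values of 44 occupy positions 11–12 → average rank (11+12)/2 = 11.5.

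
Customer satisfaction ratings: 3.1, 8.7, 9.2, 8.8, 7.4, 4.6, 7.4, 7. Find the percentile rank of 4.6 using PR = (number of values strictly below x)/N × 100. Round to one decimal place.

12.5

N = 8.
Strictly below 4.6: 1. Equal to 4.6: 1.
PR = 1/8 × 100 = 12.5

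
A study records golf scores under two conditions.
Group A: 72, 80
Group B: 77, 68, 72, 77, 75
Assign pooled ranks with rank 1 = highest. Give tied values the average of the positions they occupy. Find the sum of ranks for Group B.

21.5

Sorted (descending): 80, 77, 77, 75, 72, 72, 68
The 2 values of 77 occupy positions 2–3 → average rank (2+3)/2 = 2.5.
The 2 values of 72 occupy positions 5–6 → average rank (5+6)/2 = 5.5.
Group B values → pooled ranks: 77→2.5, 68→7, 72→5.5, 77→2.5, 75→4
Rank sum = 2.5 + 7 + 5.5 + 2.5 + 4 = 21.5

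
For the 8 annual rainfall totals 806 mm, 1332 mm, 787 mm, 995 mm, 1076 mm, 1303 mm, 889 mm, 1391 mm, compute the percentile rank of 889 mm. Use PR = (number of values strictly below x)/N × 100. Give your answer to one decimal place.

N = 8.
Strictly below 889: 2. Equal to 889: 1.
PR = 2/8 × 100 = 25.0

25.0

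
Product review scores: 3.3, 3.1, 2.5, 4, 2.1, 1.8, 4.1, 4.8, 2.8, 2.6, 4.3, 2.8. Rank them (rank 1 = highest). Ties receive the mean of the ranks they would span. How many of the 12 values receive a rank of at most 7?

Sorted (descending): 4.8, 4.3, 4.1, 4, 3.3, 3.1, 2.8, 2.8, 2.6, 2.5, 2.1, 1.8
The 2 values of 2.8 occupy positions 7–8 → average rank (7+8)/2 = 7.5.
Ranks ≤ 7: {1, 2, 3, 4, 5, 6} → 6 values.

6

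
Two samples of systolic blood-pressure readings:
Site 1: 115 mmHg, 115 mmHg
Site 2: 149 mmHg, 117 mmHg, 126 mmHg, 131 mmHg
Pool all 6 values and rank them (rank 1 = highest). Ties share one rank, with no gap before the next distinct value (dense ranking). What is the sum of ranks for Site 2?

10

Sorted (descending): 149, 131, 126, 117, 115, 115
The 2 values of 115 share dense rank 5.
Remaining distinct values take the next consecutive integers.
Site 2 values → pooled ranks: 149→1, 117→4, 126→3, 131→2
Rank sum = 1 + 4 + 3 + 2 = 10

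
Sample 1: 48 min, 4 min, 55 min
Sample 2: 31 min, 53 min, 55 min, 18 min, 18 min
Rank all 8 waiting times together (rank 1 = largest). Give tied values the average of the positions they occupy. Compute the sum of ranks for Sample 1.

Sorted (descending): 55, 55, 53, 48, 31, 18, 18, 4
The 2 values of 55 occupy positions 1–2 → average rank (1+2)/2 = 1.5.
The 2 values of 18 occupy positions 6–7 → average rank (6+7)/2 = 6.5.
Sample 1 values → pooled ranks: 48→4, 4→8, 55→1.5
Rank sum = 4 + 8 + 1.5 = 13.5

13.5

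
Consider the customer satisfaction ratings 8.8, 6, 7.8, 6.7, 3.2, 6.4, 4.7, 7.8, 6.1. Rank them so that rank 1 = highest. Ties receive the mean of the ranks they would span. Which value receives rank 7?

6

Sorted (descending): 8.8, 7.8, 7.8, 6.7, 6.4, 6.1, 6, 4.7, 3.2
The 2 values of 7.8 occupy positions 2–3 → average rank (2+3)/2 = 2.5.
Rank 7 → value 6.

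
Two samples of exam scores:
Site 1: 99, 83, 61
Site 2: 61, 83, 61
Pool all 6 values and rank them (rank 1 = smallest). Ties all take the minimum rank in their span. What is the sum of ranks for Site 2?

Sorted (ascending): 61, 61, 61, 83, 83, 99
The 3 values of 61 occupy positions 1–3 → each gets rank 1.
The 2 values of 83 occupy positions 4–5 → each gets rank 4.
Site 2 values → pooled ranks: 61→1, 83→4, 61→1
Rank sum = 1 + 4 + 1 = 6

6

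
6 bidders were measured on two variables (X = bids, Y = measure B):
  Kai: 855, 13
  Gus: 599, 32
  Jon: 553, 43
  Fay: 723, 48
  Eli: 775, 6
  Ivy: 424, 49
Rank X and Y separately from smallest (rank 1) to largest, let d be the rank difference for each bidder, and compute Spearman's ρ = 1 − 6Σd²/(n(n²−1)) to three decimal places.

Ranks of variable 1: 6, 3, 2, 4, 5, 1
Ranks of variable 2: 2, 3, 4, 5, 1, 6
d = r₁ − r₂: 4, 0, -2, -1, 4, -5
d²: 16, 0, 4, 1, 16, 25; Σd² = 62
ρ = 1 − 6·62/(6·35) = 1 − 372/210 = -0.771

-0.771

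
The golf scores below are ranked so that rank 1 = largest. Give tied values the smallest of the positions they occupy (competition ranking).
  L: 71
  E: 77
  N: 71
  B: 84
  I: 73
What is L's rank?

4

Sorted (descending): 84, 77, 73, 71, 71
The 2 values of 71 occupy positions 4–5 → each gets rank 4.
L has value 71 → rank 4.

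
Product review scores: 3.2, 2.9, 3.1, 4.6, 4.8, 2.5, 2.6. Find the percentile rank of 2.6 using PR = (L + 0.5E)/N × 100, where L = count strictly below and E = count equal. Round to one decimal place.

N = 7.
Strictly below 2.6: 1. Equal to 2.6: 1.
PR = (1 + 0.5·1)/7 × 100 = 21.4

21.4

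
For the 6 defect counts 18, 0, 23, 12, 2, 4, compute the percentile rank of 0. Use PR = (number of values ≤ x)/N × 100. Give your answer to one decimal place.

N = 6.
Strictly below 0: 0. Equal to 0: 1.
PR = 1/6 × 100 = 16.7

16.7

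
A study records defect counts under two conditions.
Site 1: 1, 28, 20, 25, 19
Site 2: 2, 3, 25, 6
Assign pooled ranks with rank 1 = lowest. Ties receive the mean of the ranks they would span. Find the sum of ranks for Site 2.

16.5

Sorted (ascending): 1, 2, 3, 6, 19, 20, 25, 25, 28
The 2 values of 25 occupy positions 7–8 → average rank (7+8)/2 = 7.5.
Site 2 values → pooled ranks: 2→2, 3→3, 25→7.5, 6→4
Rank sum = 2 + 3 + 7.5 + 4 = 16.5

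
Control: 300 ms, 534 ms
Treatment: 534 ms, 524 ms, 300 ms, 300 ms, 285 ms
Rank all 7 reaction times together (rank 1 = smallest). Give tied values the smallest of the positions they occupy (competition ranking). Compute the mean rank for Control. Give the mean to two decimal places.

4.00

Sorted (ascending): 285, 300, 300, 300, 524, 534, 534
The 3 values of 300 occupy positions 2–4 → each gets rank 2.
The 2 values of 534 occupy positions 6–7 → each gets rank 6.
Control values → pooled ranks: 300→2, 534→6
Mean rank = (2 + 6) / 2 = 4.00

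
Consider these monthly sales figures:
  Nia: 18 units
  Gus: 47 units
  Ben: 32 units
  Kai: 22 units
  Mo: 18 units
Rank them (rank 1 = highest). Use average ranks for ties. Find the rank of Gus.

1

Sorted (descending): 47, 32, 22, 18, 18
The 2 values of 18 occupy positions 4–5 → average rank (4+5)/2 = 4.5.
Gus has value 47 units → rank 1.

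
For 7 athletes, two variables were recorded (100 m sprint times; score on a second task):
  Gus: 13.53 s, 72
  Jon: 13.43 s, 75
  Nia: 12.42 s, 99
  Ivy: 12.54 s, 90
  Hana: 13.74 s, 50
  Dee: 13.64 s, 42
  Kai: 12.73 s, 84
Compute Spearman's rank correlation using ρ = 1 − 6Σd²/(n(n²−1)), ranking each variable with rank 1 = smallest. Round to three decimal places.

-0.964

Ranks of variable 1: 5, 4, 1, 2, 7, 6, 3
Ranks of variable 2: 3, 4, 7, 6, 2, 1, 5
d = r₁ − r₂: 2, 0, -6, -4, 5, 5, -2
d²: 4, 0, 36, 16, 25, 25, 4; Σd² = 110
ρ = 1 − 6·110/(7·48) = 1 − 660/336 = -0.964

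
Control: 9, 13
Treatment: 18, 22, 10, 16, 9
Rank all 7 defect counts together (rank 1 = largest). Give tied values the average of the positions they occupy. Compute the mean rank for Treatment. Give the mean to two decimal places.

3.50

Sorted (descending): 22, 18, 16, 13, 10, 9, 9
The 2 values of 9 occupy positions 6–7 → average rank (6+7)/2 = 6.5.
Treatment values → pooled ranks: 18→2, 22→1, 10→5, 16→3, 9→6.5
Mean rank = (2 + 1 + 5 + 3 + 6.5) / 5 = 3.50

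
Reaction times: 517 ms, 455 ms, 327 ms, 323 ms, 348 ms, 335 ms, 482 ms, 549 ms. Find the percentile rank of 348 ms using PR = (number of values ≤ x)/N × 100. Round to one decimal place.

N = 8.
Strictly below 348: 3. Equal to 348: 1.
PR = 4/8 × 100 = 50.0

50.0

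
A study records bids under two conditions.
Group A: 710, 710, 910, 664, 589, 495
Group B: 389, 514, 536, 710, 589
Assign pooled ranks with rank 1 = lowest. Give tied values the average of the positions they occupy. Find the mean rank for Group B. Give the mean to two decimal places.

Sorted (ascending): 389, 495, 514, 536, 589, 589, 664, 710, 710, 710, 910
The 2 values of 589 occupy positions 5–6 → average rank (5+6)/2 = 5.5.
The 3 values of 710 occupy positions 8–10 → average rank 9.
Group B values → pooled ranks: 389→1, 514→3, 536→4, 710→9, 589→5.5
Mean rank = (1 + 3 + 4 + 9 + 5.5) / 5 = 4.50

4.50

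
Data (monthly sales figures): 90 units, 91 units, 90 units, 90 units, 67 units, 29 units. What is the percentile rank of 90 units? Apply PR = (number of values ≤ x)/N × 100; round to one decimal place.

83.3

N = 6.
Strictly below 90: 2. Equal to 90: 3.
PR = 5/6 × 100 = 83.3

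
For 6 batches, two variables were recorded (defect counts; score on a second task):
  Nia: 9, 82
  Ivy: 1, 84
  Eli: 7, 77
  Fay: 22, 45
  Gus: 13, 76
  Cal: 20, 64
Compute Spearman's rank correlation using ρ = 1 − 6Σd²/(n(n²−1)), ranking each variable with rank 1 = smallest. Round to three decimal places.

-0.943

Ranks of variable 1: 3, 1, 2, 6, 4, 5
Ranks of variable 2: 5, 6, 4, 1, 3, 2
d = r₁ − r₂: -2, -5, -2, 5, 1, 3
d²: 4, 25, 4, 25, 1, 9; Σd² = 68
ρ = 1 − 6·68/(6·35) = 1 − 408/210 = -0.943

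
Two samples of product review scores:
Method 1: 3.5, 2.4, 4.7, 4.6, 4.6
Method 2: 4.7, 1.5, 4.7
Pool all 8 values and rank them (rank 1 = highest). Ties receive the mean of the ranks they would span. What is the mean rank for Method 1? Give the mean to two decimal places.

4.80

Sorted (descending): 4.7, 4.7, 4.7, 4.6, 4.6, 3.5, 2.4, 1.5
The 3 values of 4.7 occupy positions 1–3 → average rank 2.
The 2 values of 4.6 occupy positions 4–5 → average rank (4+5)/2 = 4.5.
Method 1 values → pooled ranks: 3.5→6, 2.4→7, 4.7→2, 4.6→4.5, 4.6→4.5
Mean rank = (6 + 7 + 2 + 4.5 + 4.5) / 5 = 4.80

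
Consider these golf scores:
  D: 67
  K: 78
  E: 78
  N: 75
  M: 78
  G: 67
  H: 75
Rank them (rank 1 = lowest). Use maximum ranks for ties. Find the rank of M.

7

Sorted (ascending): 67, 67, 75, 75, 78, 78, 78
The 2 values of 67 occupy positions 1–2 → each gets rank 2.
The 2 values of 75 occupy positions 3–4 → each gets rank 4.
The 3 values of 78 occupy positions 5–7 → each gets rank 7.
M has value 78 → rank 7.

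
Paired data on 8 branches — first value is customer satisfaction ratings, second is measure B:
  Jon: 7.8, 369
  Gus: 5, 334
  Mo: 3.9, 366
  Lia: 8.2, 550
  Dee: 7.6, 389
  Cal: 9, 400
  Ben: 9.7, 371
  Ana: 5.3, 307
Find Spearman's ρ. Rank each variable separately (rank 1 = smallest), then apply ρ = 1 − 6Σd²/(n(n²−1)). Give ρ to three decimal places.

0.690

Ranks of variable 1: 5, 2, 1, 6, 4, 7, 8, 3
Ranks of variable 2: 4, 2, 3, 8, 6, 7, 5, 1
d = r₁ − r₂: 1, 0, -2, -2, -2, 0, 3, 2
d²: 1, 0, 4, 4, 4, 0, 9, 4; Σd² = 26
ρ = 1 − 6·26/(8·63) = 1 − 156/504 = 0.690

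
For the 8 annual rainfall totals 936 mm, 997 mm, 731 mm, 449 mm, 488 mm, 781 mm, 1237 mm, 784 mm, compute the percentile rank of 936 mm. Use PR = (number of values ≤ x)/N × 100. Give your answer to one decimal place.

75.0

N = 8.
Strictly below 936: 5. Equal to 936: 1.
PR = 6/8 × 100 = 75.0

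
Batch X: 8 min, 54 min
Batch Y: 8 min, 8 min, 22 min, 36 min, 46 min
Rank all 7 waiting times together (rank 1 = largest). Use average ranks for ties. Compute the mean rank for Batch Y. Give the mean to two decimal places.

4.20

Sorted (descending): 54, 46, 36, 22, 8, 8, 8
The 3 values of 8 occupy positions 5–7 → average rank 6.
Batch Y values → pooled ranks: 8→6, 8→6, 22→4, 36→3, 46→2
Mean rank = (6 + 6 + 4 + 3 + 2) / 5 = 4.20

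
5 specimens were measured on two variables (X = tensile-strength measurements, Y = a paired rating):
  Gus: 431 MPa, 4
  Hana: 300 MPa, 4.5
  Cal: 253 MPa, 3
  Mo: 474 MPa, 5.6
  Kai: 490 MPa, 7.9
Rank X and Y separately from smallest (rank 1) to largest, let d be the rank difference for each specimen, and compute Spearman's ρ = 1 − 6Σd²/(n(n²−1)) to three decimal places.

0.900

Ranks of variable 1: 3, 2, 1, 4, 5
Ranks of variable 2: 2, 3, 1, 4, 5
d = r₁ − r₂: 1, -1, 0, 0, 0
d²: 1, 1, 0, 0, 0; Σd² = 2
ρ = 1 − 6·2/(5·24) = 1 − 12/120 = 0.900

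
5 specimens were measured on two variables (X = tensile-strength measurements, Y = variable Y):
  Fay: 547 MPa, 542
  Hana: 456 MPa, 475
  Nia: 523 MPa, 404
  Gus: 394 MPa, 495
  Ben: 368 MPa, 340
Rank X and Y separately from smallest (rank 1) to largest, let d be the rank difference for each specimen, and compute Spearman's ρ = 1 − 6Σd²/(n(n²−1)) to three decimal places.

0.600

Ranks of variable 1: 5, 3, 4, 2, 1
Ranks of variable 2: 5, 3, 2, 4, 1
d = r₁ − r₂: 0, 0, 2, -2, 0
d²: 0, 0, 4, 4, 0; Σd² = 8
ρ = 1 − 6·8/(5·24) = 1 − 48/120 = 0.600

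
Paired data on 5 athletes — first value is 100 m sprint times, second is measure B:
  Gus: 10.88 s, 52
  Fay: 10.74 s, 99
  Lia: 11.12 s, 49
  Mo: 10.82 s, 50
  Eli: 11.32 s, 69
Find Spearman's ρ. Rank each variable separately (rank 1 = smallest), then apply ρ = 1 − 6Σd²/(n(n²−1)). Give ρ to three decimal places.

-0.300

Ranks of variable 1: 3, 1, 4, 2, 5
Ranks of variable 2: 3, 5, 1, 2, 4
d = r₁ − r₂: 0, -4, 3, 0, 1
d²: 0, 16, 9, 0, 1; Σd² = 26
ρ = 1 − 6·26/(5·24) = 1 − 156/120 = -0.300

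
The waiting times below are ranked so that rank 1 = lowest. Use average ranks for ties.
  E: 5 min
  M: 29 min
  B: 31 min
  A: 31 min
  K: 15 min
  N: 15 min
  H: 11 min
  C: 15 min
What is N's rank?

Sorted (ascending): 5, 11, 15, 15, 15, 29, 31, 31
The 3 values of 15 occupy positions 3–5 → average rank 4.
The 2 values of 31 occupy positions 7–8 → average rank (7+8)/2 = 7.5.
N has value 15 min → rank 4.

4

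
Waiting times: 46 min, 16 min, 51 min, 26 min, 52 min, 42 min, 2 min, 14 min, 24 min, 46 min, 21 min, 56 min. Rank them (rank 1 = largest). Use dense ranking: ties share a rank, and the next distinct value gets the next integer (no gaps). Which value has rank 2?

52

Sorted (descending): 56, 52, 51, 46, 46, 42, 26, 24, 21, 16, 14, 2
The 2 values of 46 share dense rank 4.
Remaining distinct values take the next consecutive integers.
Rank 2 → value 52.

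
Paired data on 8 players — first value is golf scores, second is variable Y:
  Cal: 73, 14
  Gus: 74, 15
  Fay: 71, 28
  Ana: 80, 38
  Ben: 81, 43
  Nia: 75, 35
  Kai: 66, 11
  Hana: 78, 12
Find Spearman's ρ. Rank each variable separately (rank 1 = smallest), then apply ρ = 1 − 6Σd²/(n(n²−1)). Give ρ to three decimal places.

Ranks of variable 1: 3, 4, 2, 7, 8, 5, 1, 6
Ranks of variable 2: 3, 4, 5, 7, 8, 6, 1, 2
d = r₁ − r₂: 0, 0, -3, 0, 0, -1, 0, 4
d²: 0, 0, 9, 0, 0, 1, 0, 16; Σd² = 26
ρ = 1 − 6·26/(8·63) = 1 − 156/504 = 0.690

0.690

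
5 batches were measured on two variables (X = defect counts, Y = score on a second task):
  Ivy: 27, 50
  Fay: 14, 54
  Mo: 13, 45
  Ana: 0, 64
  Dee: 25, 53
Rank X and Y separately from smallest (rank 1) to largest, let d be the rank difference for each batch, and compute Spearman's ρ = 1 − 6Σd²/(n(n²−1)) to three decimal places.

Ranks of variable 1: 5, 3, 2, 1, 4
Ranks of variable 2: 2, 4, 1, 5, 3
d = r₁ − r₂: 3, -1, 1, -4, 1
d²: 9, 1, 1, 16, 1; Σd² = 28
ρ = 1 − 6·28/(5·24) = 1 − 168/120 = -0.400

-0.400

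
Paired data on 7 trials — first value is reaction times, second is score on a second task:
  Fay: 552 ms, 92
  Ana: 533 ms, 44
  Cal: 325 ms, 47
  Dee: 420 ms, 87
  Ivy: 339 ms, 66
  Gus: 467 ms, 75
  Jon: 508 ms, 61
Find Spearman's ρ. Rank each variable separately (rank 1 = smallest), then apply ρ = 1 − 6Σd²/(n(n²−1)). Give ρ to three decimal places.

0.214

Ranks of variable 1: 7, 6, 1, 3, 2, 4, 5
Ranks of variable 2: 7, 1, 2, 6, 4, 5, 3
d = r₁ − r₂: 0, 5, -1, -3, -2, -1, 2
d²: 0, 25, 1, 9, 4, 1, 4; Σd² = 44
ρ = 1 − 6·44/(7·48) = 1 − 264/336 = 0.214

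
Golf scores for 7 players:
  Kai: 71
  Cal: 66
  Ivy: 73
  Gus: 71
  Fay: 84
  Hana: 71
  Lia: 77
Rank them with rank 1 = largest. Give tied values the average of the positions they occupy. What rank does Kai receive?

Sorted (descending): 84, 77, 73, 71, 71, 71, 66
The 3 values of 71 occupy positions 4–6 → average rank 5.
Kai has value 71 → rank 5.

5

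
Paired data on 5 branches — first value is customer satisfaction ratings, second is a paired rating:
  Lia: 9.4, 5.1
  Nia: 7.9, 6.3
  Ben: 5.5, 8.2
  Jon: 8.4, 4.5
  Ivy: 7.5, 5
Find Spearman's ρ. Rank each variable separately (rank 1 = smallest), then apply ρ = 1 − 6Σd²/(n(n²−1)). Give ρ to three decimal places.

-0.500

Ranks of variable 1: 5, 3, 1, 4, 2
Ranks of variable 2: 3, 4, 5, 1, 2
d = r₁ − r₂: 2, -1, -4, 3, 0
d²: 4, 1, 16, 9, 0; Σd² = 30
ρ = 1 − 6·30/(5·24) = 1 − 180/120 = -0.500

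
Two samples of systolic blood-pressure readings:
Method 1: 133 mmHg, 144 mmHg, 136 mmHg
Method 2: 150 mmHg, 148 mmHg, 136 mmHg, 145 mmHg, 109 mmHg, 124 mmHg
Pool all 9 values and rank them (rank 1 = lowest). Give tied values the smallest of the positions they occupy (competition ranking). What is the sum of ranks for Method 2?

31

Sorted (ascending): 109, 124, 133, 136, 136, 144, 145, 148, 150
The 2 values of 136 occupy positions 4–5 → each gets rank 4.
Method 2 values → pooled ranks: 150→9, 148→8, 136→4, 145→7, 109→1, 124→2
Rank sum = 9 + 8 + 4 + 7 + 1 + 2 = 31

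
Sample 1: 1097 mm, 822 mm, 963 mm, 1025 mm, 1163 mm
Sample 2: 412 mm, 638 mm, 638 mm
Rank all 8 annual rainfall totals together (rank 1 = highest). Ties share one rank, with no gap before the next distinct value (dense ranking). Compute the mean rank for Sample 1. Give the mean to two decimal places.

Sorted (descending): 1163, 1097, 1025, 963, 822, 638, 638, 412
The 2 values of 638 share dense rank 6.
Remaining distinct values take the next consecutive integers.
Sample 1 values → pooled ranks: 1097→2, 822→5, 963→4, 1025→3, 1163→1
Mean rank = (2 + 5 + 4 + 3 + 1) / 5 = 3.00

3.00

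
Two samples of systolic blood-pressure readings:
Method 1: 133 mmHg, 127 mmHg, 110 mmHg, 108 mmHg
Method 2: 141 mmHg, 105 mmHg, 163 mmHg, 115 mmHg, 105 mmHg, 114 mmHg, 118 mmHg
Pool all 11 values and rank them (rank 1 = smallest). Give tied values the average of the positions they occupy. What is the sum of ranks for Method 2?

42

Sorted (ascending): 105, 105, 108, 110, 114, 115, 118, 127, 133, 141, 163
The 2 values of 105 occupy positions 1–2 → average rank (1+2)/2 = 1.5.
Method 2 values → pooled ranks: 141→10, 105→1.5, 163→11, 115→6, 105→1.5, 114→5, 118→7
Rank sum = 10 + 1.5 + 11 + 6 + 1.5 + 5 + 7 = 42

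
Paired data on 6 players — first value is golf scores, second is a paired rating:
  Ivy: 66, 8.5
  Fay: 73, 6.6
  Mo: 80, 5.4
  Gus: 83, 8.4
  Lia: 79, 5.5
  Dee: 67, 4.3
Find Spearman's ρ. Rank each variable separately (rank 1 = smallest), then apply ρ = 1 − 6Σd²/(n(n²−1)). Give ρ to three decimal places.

-0.086

Ranks of variable 1: 1, 3, 5, 6, 4, 2
Ranks of variable 2: 6, 4, 2, 5, 3, 1
d = r₁ − r₂: -5, -1, 3, 1, 1, 1
d²: 25, 1, 9, 1, 1, 1; Σd² = 38
ρ = 1 − 6·38/(6·35) = 1 − 228/210 = -0.086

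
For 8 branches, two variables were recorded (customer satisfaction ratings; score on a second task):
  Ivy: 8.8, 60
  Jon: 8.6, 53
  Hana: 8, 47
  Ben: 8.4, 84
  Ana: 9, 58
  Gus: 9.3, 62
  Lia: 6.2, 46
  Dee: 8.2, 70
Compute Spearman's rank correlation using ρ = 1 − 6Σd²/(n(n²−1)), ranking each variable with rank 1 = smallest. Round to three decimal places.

0.405

Ranks of variable 1: 6, 5, 2, 4, 7, 8, 1, 3
Ranks of variable 2: 5, 3, 2, 8, 4, 6, 1, 7
d = r₁ − r₂: 1, 2, 0, -4, 3, 2, 0, -4
d²: 1, 4, 0, 16, 9, 4, 0, 16; Σd² = 50
ρ = 1 − 6·50/(8·63) = 1 − 300/504 = 0.405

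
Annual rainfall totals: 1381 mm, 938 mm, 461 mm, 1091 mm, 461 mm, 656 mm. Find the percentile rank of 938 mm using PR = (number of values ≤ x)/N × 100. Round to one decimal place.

66.7

N = 6.
Strictly below 938: 3. Equal to 938: 1.
PR = 4/6 × 100 = 66.7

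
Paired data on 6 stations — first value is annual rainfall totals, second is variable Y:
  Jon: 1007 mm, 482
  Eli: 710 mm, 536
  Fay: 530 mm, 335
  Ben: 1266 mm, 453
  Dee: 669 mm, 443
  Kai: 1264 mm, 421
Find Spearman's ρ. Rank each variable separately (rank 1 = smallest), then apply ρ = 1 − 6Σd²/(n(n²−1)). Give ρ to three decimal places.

Ranks of variable 1: 4, 3, 1, 6, 2, 5
Ranks of variable 2: 5, 6, 1, 4, 3, 2
d = r₁ − r₂: -1, -3, 0, 2, -1, 3
d²: 1, 9, 0, 4, 1, 9; Σd² = 24
ρ = 1 − 6·24/(6·35) = 1 − 144/210 = 0.314

0.314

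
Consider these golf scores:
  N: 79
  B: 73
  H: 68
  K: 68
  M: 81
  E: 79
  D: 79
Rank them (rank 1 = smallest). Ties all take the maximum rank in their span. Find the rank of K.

2

Sorted (ascending): 68, 68, 73, 79, 79, 79, 81
The 2 values of 68 occupy positions 1–2 → each gets rank 2.
The 3 values of 79 occupy positions 4–6 → each gets rank 6.
K has value 68 → rank 2.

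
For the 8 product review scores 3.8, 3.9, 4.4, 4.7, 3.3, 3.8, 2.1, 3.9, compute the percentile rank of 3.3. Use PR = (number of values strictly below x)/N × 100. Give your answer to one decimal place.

12.5

N = 8.
Strictly below 3.3: 1. Equal to 3.3: 1.
PR = 1/8 × 100 = 12.5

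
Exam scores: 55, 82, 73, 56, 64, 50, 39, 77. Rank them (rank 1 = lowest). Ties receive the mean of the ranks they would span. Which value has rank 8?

Sorted (ascending): 39, 50, 55, 56, 64, 73, 77, 82
No ties — each value takes its position as its rank.
Rank 8 → value 82.

82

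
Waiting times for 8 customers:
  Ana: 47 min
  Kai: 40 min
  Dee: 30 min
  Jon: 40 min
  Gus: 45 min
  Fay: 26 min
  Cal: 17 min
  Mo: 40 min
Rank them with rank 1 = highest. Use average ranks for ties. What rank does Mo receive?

4

Sorted (descending): 47, 45, 40, 40, 40, 30, 26, 17
The 3 values of 40 occupy positions 3–5 → average rank 4.
Mo has value 40 min → rank 4.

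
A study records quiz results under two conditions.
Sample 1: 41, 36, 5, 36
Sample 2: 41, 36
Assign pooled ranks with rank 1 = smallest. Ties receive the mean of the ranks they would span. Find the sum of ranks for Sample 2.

Sorted (ascending): 5, 36, 36, 36, 41, 41
The 3 values of 36 occupy positions 2–4 → average rank 3.
The 2 values of 41 occupy positions 5–6 → average rank (5+6)/2 = 5.5.
Sample 2 values → pooled ranks: 41→5.5, 36→3
Rank sum = 5.5 + 3 = 8.5

8.5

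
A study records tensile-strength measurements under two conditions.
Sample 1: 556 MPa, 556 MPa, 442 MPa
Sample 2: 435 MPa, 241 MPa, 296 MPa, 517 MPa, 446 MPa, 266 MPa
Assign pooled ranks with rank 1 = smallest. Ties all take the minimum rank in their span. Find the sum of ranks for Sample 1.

Sorted (ascending): 241, 266, 296, 435, 442, 446, 517, 556, 556
The 2 values of 556 occupy positions 8–9 → each gets rank 8.
Sample 1 values → pooled ranks: 556→8, 556→8, 442→5
Rank sum = 8 + 8 + 5 = 21

21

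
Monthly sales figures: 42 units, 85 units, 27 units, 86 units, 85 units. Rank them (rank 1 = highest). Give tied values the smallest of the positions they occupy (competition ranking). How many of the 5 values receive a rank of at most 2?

Sorted (descending): 86, 85, 85, 42, 27
The 2 values of 85 occupy positions 2–3 → each gets rank 2.
Ranks ≤ 2: {1, 2, 2} → 3 values.

3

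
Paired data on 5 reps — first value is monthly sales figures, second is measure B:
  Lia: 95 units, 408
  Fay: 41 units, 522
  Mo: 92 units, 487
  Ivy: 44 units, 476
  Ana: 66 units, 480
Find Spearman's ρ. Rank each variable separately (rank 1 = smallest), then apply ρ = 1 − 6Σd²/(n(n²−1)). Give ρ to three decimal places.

-0.600

Ranks of variable 1: 5, 1, 4, 2, 3
Ranks of variable 2: 1, 5, 4, 2, 3
d = r₁ − r₂: 4, -4, 0, 0, 0
d²: 16, 16, 0, 0, 0; Σd² = 32
ρ = 1 − 6·32/(5·24) = 1 − 192/120 = -0.600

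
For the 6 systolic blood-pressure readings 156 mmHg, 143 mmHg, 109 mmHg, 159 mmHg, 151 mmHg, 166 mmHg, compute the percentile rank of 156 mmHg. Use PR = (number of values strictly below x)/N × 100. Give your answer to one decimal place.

N = 6.
Strictly below 156: 3. Equal to 156: 1.
PR = 3/6 × 100 = 50.0

50.0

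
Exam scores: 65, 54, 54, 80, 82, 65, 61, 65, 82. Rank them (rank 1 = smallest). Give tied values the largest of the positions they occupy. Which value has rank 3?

61

Sorted (ascending): 54, 54, 61, 65, 65, 65, 80, 82, 82
The 2 values of 54 occupy positions 1–2 → each gets rank 2.
The 3 values of 65 occupy positions 4–6 → each gets rank 6.
The 2 values of 82 occupy positions 8–9 → each gets rank 9.
Rank 3 → value 61.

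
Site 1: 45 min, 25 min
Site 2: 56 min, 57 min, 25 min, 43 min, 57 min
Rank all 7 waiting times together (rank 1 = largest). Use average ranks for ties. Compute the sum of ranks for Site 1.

Sorted (descending): 57, 57, 56, 45, 43, 25, 25
The 2 values of 57 occupy positions 1–2 → average rank (1+2)/2 = 1.5.
The 2 values of 25 occupy positions 6–7 → average rank (6+7)/2 = 6.5.
Site 1 values → pooled ranks: 45→4, 25→6.5
Rank sum = 4 + 6.5 = 10.5

10.5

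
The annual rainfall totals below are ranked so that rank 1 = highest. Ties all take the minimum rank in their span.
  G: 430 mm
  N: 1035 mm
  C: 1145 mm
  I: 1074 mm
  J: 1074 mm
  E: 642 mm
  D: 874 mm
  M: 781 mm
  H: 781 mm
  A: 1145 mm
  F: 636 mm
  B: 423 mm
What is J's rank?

3

Sorted (descending): 1145, 1145, 1074, 1074, 1035, 874, 781, 781, 642, 636, 430, 423
The 2 values of 1145 occupy positions 1–2 → each gets rank 1.
The 2 values of 1074 occupy positions 3–4 → each gets rank 3.
The 2 values of 781 occupy positions 7–8 → each gets rank 7.
J has value 1074 mm → rank 3.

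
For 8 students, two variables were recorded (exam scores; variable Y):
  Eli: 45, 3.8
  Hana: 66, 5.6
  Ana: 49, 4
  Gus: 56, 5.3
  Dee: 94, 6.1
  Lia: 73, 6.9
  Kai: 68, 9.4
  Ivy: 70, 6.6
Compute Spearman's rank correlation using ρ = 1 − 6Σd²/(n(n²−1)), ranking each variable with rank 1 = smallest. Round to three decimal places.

0.786

Ranks of variable 1: 1, 4, 2, 3, 8, 7, 5, 6
Ranks of variable 2: 1, 4, 2, 3, 5, 7, 8, 6
d = r₁ − r₂: 0, 0, 0, 0, 3, 0, -3, 0
d²: 0, 0, 0, 0, 9, 0, 9, 0; Σd² = 18
ρ = 1 − 6·18/(8·63) = 1 − 108/504 = 0.786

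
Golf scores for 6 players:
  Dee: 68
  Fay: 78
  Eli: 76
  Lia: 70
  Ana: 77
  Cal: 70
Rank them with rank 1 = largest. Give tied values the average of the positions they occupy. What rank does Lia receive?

4.5

Sorted (descending): 78, 77, 76, 70, 70, 68
The 2 values of 70 occupy positions 4–5 → average rank (4+5)/2 = 4.5.
Lia has value 70 → rank 4.5.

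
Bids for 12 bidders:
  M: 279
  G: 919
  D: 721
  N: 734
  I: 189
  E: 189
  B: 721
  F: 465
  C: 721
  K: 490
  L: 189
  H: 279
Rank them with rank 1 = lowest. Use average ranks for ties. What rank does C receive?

Sorted (ascending): 189, 189, 189, 279, 279, 465, 490, 721, 721, 721, 734, 919
The 3 values of 189 occupy positions 1–3 → average rank 2.
The 2 values of 279 occupy positions 4–5 → average rank (4+5)/2 = 4.5.
The 3 values of 721 occupy positions 8–10 → average rank 9.
C has value 721 → rank 9.

9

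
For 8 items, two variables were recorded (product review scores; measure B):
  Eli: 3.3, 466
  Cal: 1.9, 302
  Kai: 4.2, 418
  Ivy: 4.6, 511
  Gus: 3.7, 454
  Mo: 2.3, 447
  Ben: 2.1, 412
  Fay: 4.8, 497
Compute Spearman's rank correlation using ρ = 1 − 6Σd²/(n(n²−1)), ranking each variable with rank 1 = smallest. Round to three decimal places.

0.810

Ranks of variable 1: 4, 1, 6, 7, 5, 3, 2, 8
Ranks of variable 2: 6, 1, 3, 8, 5, 4, 2, 7
d = r₁ − r₂: -2, 0, 3, -1, 0, -1, 0, 1
d²: 4, 0, 9, 1, 0, 1, 0, 1; Σd² = 16
ρ = 1 − 6·16/(8·63) = 1 − 96/504 = 0.810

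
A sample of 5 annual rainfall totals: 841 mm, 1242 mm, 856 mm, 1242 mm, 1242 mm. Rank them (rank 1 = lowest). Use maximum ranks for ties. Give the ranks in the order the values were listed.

Sorted (ascending): 841, 856, 1242, 1242, 1242
The 3 values of 1242 occupy positions 3–5 → each gets rank 5.

1, 5, 2, 5, 5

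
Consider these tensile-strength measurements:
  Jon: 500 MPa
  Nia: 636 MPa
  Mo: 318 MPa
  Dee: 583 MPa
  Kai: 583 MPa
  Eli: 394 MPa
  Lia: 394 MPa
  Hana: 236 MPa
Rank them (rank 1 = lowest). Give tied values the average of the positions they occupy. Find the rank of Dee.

6.5

Sorted (ascending): 236, 318, 394, 394, 500, 583, 583, 636
The 2 values of 394 occupy positions 3–4 → average rank (3+4)/2 = 3.5.
The 2 values of 583 occupy positions 6–7 → average rank (6+7)/2 = 6.5.
Dee has value 583 MPa → rank 6.5.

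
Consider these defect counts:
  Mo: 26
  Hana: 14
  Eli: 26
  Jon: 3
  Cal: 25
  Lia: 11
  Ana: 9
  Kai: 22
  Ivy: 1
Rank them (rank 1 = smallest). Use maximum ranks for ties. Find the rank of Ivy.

Sorted (ascending): 1, 3, 9, 11, 14, 22, 25, 26, 26
The 2 values of 26 occupy positions 8–9 → each gets rank 9.
Ivy has value 1 → rank 1.

1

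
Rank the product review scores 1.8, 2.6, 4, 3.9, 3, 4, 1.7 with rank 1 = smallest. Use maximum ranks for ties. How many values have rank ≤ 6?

5

Sorted (ascending): 1.7, 1.8, 2.6, 3, 3.9, 4, 4
The 2 values of 4 occupy positions 6–7 → each gets rank 7.
Ranks ≤ 6: {1, 2, 3, 4, 5} → 5 values.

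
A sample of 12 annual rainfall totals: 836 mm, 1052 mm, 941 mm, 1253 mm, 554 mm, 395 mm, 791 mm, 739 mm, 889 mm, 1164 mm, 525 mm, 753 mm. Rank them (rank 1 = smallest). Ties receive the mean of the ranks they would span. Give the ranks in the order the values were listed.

7, 10, 9, 12, 3, 1, 6, 4, 8, 11, 2, 5

Sorted (ascending): 395, 525, 554, 739, 753, 791, 836, 889, 941, 1052, 1164, 1253
No ties — each value takes its position as its rank.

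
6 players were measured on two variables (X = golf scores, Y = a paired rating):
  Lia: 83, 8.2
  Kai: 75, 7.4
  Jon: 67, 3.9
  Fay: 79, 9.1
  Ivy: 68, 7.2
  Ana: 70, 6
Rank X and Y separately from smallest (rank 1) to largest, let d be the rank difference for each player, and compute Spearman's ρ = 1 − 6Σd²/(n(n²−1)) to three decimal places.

0.886

Ranks of variable 1: 6, 4, 1, 5, 2, 3
Ranks of variable 2: 5, 4, 1, 6, 3, 2
d = r₁ − r₂: 1, 0, 0, -1, -1, 1
d²: 1, 0, 0, 1, 1, 1; Σd² = 4
ρ = 1 − 6·4/(6·35) = 1 − 24/210 = 0.886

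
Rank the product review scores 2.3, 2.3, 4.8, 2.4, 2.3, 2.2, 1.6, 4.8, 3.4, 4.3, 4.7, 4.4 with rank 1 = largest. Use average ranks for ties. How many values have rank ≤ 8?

Sorted (descending): 4.8, 4.8, 4.7, 4.4, 4.3, 3.4, 2.4, 2.3, 2.3, 2.3, 2.2, 1.6
The 2 values of 4.8 occupy positions 1–2 → average rank (1+2)/2 = 1.5.
The 3 values of 2.3 occupy positions 8–10 → average rank 9.
Ranks ≤ 8: {1.5, 1.5, 3, 4, 5, 6, 7} → 7 values.

7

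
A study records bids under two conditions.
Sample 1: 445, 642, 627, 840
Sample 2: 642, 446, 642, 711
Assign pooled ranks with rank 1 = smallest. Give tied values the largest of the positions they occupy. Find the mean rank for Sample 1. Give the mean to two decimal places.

4.50

Sorted (ascending): 445, 446, 627, 642, 642, 642, 711, 840
The 3 values of 642 occupy positions 4–6 → each gets rank 6.
Sample 1 values → pooled ranks: 445→1, 642→6, 627→3, 840→8
Mean rank = (1 + 6 + 3 + 8) / 4 = 4.50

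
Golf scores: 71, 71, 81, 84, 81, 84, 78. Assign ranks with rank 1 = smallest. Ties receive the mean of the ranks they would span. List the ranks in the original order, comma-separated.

1.5, 1.5, 4.5, 6.5, 4.5, 6.5, 3

Sorted (ascending): 71, 71, 78, 81, 81, 84, 84
The 2 values of 71 occupy positions 1–2 → average rank (1+2)/2 = 1.5.
The 2 values of 81 occupy positions 4–5 → average rank (4+5)/2 = 4.5.
The 2 values of 84 occupy positions 6–7 → average rank (6+7)/2 = 6.5.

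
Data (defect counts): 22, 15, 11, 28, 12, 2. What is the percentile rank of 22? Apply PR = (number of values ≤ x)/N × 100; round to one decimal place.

83.3

N = 6.
Strictly below 22: 4. Equal to 22: 1.
PR = 5/6 × 100 = 83.3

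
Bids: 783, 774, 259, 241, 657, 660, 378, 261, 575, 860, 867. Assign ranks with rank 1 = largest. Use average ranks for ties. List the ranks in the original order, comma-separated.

Sorted (descending): 867, 860, 783, 774, 660, 657, 575, 378, 261, 259, 241
No ties — each value takes its position as its rank.

3, 4, 10, 11, 6, 5, 8, 9, 7, 2, 1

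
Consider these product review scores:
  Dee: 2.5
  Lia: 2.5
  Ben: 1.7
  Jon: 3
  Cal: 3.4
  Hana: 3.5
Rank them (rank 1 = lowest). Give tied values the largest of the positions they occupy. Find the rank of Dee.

Sorted (ascending): 1.7, 2.5, 2.5, 3, 3.4, 3.5
The 2 values of 2.5 occupy positions 2–3 → each gets rank 3.
Dee has value 2.5 → rank 3.

3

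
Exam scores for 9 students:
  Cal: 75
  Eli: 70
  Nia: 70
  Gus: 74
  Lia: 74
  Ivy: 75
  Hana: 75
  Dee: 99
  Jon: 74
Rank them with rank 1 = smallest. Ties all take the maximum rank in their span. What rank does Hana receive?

Sorted (ascending): 70, 70, 74, 74, 74, 75, 75, 75, 99
The 2 values of 70 occupy positions 1–2 → each gets rank 2.
The 3 values of 74 occupy positions 3–5 → each gets rank 5.
The 3 values of 75 occupy positions 6–8 → each gets rank 8.
Hana has value 75 → rank 8.

8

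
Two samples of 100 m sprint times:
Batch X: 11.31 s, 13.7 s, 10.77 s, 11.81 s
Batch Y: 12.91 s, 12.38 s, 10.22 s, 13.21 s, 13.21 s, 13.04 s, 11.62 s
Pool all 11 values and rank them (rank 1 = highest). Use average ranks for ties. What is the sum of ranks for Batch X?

27

Sorted (descending): 13.7, 13.21, 13.21, 13.04, 12.91, 12.38, 11.81, 11.62, 11.31, 10.77, 10.22
The 2 values of 13.21 occupy positions 2–3 → average rank (2+3)/2 = 2.5.
Batch X values → pooled ranks: 11.31→9, 13.7→1, 10.77→10, 11.81→7
Rank sum = 9 + 1 + 10 + 7 = 27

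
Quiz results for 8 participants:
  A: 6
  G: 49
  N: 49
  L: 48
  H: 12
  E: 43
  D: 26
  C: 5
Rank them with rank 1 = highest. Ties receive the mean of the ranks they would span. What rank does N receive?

1.5

Sorted (descending): 49, 49, 48, 43, 26, 12, 6, 5
The 2 values of 49 occupy positions 1–2 → average rank (1+2)/2 = 1.5.
N has value 49 → rank 1.5.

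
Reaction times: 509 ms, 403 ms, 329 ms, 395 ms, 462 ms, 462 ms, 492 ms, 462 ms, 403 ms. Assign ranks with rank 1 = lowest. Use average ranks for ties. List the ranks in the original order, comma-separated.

Sorted (ascending): 329, 395, 403, 403, 462, 462, 462, 492, 509
The 2 values of 403 occupy positions 3–4 → average rank (3+4)/2 = 3.5.
The 3 values of 462 occupy positions 5–7 → average rank 6.

9, 3.5, 1, 2, 6, 6, 8, 6, 3.5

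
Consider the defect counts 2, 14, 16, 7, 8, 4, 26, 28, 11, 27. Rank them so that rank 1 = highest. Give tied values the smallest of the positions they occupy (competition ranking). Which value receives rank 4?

16

Sorted (descending): 28, 27, 26, 16, 14, 11, 8, 7, 4, 2
No ties — each value takes its position as its rank.
Rank 4 → value 16.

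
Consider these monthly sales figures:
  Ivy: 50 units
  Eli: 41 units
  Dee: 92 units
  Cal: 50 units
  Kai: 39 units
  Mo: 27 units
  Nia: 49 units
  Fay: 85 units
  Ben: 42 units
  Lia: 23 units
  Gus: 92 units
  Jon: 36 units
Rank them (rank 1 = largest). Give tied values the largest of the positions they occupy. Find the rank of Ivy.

5

Sorted (descending): 92, 92, 85, 50, 50, 49, 42, 41, 39, 36, 27, 23
The 2 values of 92 occupy positions 1–2 → each gets rank 2.
The 2 values of 50 occupy positions 4–5 → each gets rank 5.
Ivy has value 50 units → rank 5.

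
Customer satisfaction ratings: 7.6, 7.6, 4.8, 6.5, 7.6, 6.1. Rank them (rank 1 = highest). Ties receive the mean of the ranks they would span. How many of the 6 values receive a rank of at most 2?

3

Sorted (descending): 7.6, 7.6, 7.6, 6.5, 6.1, 4.8
The 3 values of 7.6 occupy positions 1–3 → average rank 2.
Ranks ≤ 2: {2, 2, 2} → 3 values.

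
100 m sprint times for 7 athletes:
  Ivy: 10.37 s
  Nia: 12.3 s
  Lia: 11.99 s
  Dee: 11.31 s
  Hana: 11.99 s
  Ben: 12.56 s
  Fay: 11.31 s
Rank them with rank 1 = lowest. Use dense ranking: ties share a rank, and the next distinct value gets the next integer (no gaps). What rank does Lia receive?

3

Sorted (ascending): 10.37, 11.31, 11.31, 11.99, 11.99, 12.3, 12.56
The 2 values of 11.31 share dense rank 2.
The 2 values of 11.99 share dense rank 3.
Remaining distinct values take the next consecutive integers.
Lia has value 11.99 s → rank 3.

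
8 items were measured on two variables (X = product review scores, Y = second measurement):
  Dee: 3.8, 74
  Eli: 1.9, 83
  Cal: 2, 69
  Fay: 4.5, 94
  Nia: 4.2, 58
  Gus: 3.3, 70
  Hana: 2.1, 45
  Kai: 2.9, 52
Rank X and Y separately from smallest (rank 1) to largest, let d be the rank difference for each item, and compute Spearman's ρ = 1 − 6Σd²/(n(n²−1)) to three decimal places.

Ranks of variable 1: 6, 1, 2, 8, 7, 5, 3, 4
Ranks of variable 2: 6, 7, 4, 8, 3, 5, 1, 2
d = r₁ − r₂: 0, -6, -2, 0, 4, 0, 2, 2
d²: 0, 36, 4, 0, 16, 0, 4, 4; Σd² = 64
ρ = 1 − 6·64/(8·63) = 1 − 384/504 = 0.238

0.238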